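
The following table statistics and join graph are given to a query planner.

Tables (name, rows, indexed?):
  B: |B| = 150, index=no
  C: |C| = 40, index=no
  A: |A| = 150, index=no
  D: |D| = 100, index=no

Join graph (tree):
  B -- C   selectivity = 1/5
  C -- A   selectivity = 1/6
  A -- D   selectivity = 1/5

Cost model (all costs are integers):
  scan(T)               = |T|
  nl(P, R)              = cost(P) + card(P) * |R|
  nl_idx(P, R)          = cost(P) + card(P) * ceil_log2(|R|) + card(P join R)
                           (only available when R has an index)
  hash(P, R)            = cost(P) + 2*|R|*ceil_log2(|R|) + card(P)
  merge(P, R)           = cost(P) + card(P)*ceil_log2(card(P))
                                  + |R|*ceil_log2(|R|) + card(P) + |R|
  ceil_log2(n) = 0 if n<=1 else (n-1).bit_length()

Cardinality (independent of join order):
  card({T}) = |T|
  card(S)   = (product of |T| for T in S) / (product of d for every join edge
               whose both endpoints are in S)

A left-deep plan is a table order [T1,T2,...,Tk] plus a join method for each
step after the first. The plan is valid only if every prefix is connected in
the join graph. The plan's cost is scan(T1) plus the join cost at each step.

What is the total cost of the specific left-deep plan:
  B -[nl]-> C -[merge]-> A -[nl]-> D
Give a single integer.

step 1: scan B: cost=150, card=150
step 2: join C via nl
    card(P join C) = 150*40/(5) = 1200
    cost = 150 + 150*40 = 6150
step 3: join A via merge
    card(P join A) = 1200*150/(6) = 30000
    cost = 6150 + 1200*11 + 150*8 + 1200 + 150 = 21900
step 4: join D via nl
    card(P join D) = 30000*100/(5) = 600000
    cost = 21900 + 30000*100 = 3021900

3021900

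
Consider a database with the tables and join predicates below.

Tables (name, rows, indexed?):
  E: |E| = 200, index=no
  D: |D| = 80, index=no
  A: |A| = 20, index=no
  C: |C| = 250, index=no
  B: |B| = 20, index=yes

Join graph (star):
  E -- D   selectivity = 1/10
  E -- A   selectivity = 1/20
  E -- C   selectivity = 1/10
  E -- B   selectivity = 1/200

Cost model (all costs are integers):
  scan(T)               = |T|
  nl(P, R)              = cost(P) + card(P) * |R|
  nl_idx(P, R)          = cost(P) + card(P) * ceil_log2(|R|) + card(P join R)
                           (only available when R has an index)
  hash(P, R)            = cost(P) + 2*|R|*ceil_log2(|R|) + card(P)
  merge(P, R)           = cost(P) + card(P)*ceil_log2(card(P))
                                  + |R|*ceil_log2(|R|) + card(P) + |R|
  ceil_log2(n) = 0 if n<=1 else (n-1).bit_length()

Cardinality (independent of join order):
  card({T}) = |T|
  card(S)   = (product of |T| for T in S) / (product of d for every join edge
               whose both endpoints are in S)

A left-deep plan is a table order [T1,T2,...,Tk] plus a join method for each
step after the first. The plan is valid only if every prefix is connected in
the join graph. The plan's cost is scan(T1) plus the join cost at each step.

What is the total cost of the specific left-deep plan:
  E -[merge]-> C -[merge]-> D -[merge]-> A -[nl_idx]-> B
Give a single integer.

959010

step 1: scan E: cost=200, card=200
step 2: join C via merge
    card(P join C) = 200*250/(10) = 5000
    cost = 200 + 200*8 + 250*8 + 200 + 250 = 4250
step 3: join D via merge
    card(P join D) = 5000*80/(10) = 40000
    cost = 4250 + 5000*13 + 80*7 + 5000 + 80 = 74890
step 4: join A via merge
    card(P join A) = 40000*20/(20) = 40000
    cost = 74890 + 40000*16 + 20*5 + 40000 + 20 = 755010
step 5: join B via nl_idx
    card(P join B) = 40000*20/(200) = 4000
    cost = 755010 + 40000*5 + 4000 = 959010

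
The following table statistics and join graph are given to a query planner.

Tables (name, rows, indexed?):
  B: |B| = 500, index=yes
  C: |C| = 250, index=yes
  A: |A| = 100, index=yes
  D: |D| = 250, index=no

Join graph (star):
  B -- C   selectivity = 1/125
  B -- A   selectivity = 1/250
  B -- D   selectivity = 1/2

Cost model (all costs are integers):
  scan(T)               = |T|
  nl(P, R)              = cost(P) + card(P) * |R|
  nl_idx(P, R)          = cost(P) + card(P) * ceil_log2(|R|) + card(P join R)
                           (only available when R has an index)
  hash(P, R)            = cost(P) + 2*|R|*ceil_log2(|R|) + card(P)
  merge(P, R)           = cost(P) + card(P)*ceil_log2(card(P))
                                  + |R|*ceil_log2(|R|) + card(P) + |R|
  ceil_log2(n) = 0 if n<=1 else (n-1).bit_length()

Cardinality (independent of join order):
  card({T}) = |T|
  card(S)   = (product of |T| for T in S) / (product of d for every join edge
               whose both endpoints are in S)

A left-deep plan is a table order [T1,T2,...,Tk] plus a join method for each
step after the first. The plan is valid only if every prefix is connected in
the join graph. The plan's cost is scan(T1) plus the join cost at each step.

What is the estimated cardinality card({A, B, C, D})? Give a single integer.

50000

Tables in S: A(100), B(500), C(250), D(250)
Edges inside S: B-C(d=125), B-A(d=250), B-D(d=2)
numerator = 100 * 500 * 250 * 250 = 3125000000
denominator = 125 * 250 * 2 = 62500
card(S) = 3125000000 / 62500 = 50000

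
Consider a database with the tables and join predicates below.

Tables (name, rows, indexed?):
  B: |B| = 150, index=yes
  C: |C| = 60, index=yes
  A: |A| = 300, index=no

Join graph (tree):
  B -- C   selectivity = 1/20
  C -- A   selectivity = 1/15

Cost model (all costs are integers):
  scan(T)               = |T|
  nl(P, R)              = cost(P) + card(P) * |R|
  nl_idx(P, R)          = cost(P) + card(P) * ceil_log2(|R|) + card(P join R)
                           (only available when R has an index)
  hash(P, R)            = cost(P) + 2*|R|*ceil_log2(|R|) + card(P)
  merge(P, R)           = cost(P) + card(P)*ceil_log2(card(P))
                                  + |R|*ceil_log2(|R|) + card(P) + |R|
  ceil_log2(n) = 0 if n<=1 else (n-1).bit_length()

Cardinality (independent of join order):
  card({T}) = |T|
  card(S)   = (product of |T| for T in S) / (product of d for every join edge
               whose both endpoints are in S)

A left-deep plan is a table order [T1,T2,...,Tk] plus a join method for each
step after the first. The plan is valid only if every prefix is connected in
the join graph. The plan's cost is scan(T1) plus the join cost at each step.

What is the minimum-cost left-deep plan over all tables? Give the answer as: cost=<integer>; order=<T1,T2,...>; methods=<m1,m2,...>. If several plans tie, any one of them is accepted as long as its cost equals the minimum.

cost=4920; order=A,C,B; methods=hash,hash

Selinger DP (subsets sized 1..n):
  {B}: scan cost=150, card=150
  {C}: scan cost=60, card=60
  {A}: scan cost=300, card=300
  {BC}: card=450; try (B,nl_idx)→990, (C,hash)→1020, (C,nl_idx)→1500, (B,merge)→1830, (C,merge)→1920, (B,hash)→2520 …(+2); best=990 via (B,nl_idx)
  {AC}: card=1200; try (C,hash)→1320, (C,nl_idx)→3300, (A,merge)→3480, (C,merge)→3720, (A,hash)→5520, (A,nl)→18060 …(+1); best=1320 via (C,hash)
  {ABC}: card=9000; try (B,hash)→4920, (A,hash)→6840, (A,merge)→8490, (B,merge)→17070, (B,nl_idx)→19920, (A,nl)→135990 …(+1); best=4920 via (B,hash)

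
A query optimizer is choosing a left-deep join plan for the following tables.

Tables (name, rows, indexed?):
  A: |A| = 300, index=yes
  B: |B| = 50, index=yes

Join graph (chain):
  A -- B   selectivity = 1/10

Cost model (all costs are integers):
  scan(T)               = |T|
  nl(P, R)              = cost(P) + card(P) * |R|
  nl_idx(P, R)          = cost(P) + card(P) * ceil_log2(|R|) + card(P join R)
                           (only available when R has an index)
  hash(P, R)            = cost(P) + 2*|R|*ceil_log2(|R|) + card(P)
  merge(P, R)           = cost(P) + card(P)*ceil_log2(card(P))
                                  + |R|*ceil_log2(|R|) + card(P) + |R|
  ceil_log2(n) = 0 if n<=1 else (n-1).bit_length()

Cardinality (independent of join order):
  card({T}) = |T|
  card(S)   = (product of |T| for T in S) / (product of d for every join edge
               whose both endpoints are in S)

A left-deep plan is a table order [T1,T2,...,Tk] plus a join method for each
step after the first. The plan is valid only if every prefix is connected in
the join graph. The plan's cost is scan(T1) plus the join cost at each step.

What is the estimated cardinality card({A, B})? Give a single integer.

1500

Tables in S: A(300), B(50)
Edges inside S: A-B(d=10)
numerator = 300 * 50 = 15000
denominator = 10 = 10
card(S) = 15000 / 10 = 1500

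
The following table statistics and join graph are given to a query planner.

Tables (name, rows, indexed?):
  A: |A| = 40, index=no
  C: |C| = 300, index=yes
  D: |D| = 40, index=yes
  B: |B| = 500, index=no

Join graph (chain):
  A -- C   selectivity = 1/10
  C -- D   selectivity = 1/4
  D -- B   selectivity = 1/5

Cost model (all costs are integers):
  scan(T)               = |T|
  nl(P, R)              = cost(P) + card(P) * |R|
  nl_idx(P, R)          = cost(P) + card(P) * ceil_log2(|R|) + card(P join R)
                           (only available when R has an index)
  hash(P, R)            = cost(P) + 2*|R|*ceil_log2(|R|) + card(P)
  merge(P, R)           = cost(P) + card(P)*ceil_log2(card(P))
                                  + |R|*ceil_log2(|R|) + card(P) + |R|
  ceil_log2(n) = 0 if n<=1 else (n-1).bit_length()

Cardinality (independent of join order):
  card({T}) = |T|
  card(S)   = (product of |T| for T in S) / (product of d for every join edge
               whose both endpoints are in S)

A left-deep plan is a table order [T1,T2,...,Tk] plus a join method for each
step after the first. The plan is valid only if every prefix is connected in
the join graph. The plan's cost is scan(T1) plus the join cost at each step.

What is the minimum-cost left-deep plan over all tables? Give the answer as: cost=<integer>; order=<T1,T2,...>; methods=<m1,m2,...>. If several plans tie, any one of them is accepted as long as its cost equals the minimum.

cost=23760; order=C,A,D,B; methods=hash,hash,hash

Selinger DP (subsets sized 1..n):
  {A}: scan cost=40, card=40
  {C}: scan cost=300, card=300
  {D}: scan cost=40, card=40
  {B}: scan cost=500, card=500
  {AC}: card=1200; try (A,hash)→1080, (C,nl_idx)→1600, (C,merge)→3320, (A,merge)→3580, (C,hash)→5480, (C,nl)→12040 …(+1); best=1080 via (A,hash)
  {CD}: card=3000; try (D,hash)→1080, (C,merge)→3320, (C,nl_idx)→3400, (D,merge)→3580, (D,nl_idx)→5100, (C,hash)→5480 …(+2); best=1080 via (D,hash)
  {BD}: card=4000; try (D,hash)→1480, (B,merge)→5320, (D,merge)→5780, (D,nl_idx)→7500, (B,hash)→9080, (B,nl)→20040 …(+1); best=1480 via (D,hash)
  {ACD}: card=12000; try (D,hash)→2760, (A,hash)→4560, (D,merge)→15760, (D,nl_idx)→20280, (A,merge)→40360, (D,nl)→49080 …(+1); best=2760 via (D,hash)
  {BCD}: card=300000; try (C,hash)→10880, (B,hash)→13080, (B,merge)→45080, (C,merge)→56480, (C,nl_idx)→337480, (C,nl)→1201480 …(+1); best=10880 via (C,hash)
  {ABCD}: card=1200000; try (B,hash)→23760, (B,merge)→187760, (A,hash)→311360, (B,nl)→6002760, (A,merge)→6011160, (A,nl)→12010880; best=23760 via (B,hash)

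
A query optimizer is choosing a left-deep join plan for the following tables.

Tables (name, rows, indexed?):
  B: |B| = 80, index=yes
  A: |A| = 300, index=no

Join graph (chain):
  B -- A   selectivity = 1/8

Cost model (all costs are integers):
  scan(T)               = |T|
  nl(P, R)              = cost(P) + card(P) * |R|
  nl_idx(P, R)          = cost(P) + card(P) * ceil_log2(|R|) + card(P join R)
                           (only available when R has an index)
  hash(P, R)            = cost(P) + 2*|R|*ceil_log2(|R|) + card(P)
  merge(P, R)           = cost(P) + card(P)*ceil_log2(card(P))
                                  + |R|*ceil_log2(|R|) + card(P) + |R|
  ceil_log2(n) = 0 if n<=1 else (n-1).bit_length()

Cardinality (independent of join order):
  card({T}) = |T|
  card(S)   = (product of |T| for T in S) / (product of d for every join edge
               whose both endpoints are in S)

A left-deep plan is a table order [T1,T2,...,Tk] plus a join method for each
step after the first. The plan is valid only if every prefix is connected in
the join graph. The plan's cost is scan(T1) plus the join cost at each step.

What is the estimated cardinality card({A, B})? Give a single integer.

Tables in S: A(300), B(80)
Edges inside S: B-A(d=8)
numerator = 300 * 80 = 24000
denominator = 8 = 8
card(S) = 24000 / 8 = 3000

3000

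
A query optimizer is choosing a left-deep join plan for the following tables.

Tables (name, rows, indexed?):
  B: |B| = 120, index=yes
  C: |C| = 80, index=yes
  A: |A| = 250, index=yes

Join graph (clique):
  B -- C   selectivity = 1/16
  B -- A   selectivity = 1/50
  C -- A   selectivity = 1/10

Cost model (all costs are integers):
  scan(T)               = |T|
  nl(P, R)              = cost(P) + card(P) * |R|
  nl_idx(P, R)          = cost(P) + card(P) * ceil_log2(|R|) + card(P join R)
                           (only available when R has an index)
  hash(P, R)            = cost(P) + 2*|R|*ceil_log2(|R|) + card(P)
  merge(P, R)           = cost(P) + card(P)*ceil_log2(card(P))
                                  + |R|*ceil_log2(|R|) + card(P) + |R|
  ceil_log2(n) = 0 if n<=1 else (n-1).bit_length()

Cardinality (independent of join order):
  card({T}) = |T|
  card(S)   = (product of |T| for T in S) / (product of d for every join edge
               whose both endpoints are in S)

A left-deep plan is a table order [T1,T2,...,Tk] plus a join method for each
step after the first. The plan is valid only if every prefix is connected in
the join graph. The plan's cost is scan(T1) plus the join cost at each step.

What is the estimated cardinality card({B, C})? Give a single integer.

Tables in S: B(120), C(80)
Edges inside S: B-C(d=16)
numerator = 120 * 80 = 9600
denominator = 16 = 16
card(S) = 9600 / 16 = 600

600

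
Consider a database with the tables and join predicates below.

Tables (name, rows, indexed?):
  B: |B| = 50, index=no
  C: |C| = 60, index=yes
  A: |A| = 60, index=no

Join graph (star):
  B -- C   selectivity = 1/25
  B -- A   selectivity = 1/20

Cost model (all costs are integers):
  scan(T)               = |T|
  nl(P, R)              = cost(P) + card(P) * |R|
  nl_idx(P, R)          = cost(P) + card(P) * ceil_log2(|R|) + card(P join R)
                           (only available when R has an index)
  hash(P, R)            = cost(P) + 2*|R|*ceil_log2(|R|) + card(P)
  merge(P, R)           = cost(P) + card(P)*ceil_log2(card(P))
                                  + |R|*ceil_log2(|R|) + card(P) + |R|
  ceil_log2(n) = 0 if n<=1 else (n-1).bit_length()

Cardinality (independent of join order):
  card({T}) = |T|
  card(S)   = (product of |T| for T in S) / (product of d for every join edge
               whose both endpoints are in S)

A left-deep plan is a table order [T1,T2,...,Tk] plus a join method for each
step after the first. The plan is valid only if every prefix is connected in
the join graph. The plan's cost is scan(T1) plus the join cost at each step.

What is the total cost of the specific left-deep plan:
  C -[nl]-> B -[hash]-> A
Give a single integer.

step 1: scan C: cost=60, card=60
step 2: join B via nl
    card(P join B) = 60*50/(25) = 120
    cost = 60 + 60*50 = 3060
step 3: join A via hash
    card(P join A) = 120*60/(20) = 360
    cost = 3060 + 2*60*6 + 120 = 3900

3900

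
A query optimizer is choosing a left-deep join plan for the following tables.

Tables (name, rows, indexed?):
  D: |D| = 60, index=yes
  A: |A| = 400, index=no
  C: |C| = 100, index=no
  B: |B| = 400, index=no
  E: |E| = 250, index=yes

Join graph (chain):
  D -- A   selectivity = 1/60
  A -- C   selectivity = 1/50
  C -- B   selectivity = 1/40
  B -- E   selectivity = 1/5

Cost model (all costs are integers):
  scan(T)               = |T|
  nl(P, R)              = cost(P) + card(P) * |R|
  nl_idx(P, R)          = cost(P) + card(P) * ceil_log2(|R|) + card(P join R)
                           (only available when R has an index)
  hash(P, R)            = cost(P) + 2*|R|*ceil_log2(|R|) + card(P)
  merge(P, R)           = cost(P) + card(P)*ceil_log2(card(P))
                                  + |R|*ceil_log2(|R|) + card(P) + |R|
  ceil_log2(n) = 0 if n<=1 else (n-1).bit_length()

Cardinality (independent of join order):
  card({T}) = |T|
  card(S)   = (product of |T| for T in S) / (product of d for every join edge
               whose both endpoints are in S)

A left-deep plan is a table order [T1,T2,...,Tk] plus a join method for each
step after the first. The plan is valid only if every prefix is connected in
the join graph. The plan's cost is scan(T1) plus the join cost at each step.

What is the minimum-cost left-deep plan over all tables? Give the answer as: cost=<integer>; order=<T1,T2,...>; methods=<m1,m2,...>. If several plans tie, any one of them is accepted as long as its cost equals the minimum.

cost=23320; order=A,D,C,B,E; methods=hash,hash,hash,hash

Selinger DP (subsets sized 1..n):
  {D}: scan cost=60, card=60
  {A}: scan cost=400, card=400
  {C}: scan cost=100, card=100
  {B}: scan cost=400, card=400
  {E}: scan cost=250, card=250
  {AD}: card=400; try (D,hash)→1520, (D,nl_idx)→3200, (A,merge)→4480, (D,merge)→4820, (A,hash)→7320, (A,nl)→24060 …(+1); best=1520 via (D,hash)
  {AC}: card=800; try (C,hash)→2200, (A,merge)→4900, (C,merge)→5200, (A,hash)→7400, (A,nl)→40100, (C,nl)→40400; best=2200 via (C,hash)
  {BC}: card=1000; try (C,hash)→2200, (B,merge)→4900, (C,merge)→5200, (B,hash)→7400, (B,nl)→40100, (C,nl)→40400; best=2200 via (C,hash)
  {BE}: card=20000; try (E,hash)→4800, (B,merge)→6500, (E,merge)→6650, (B,hash)→7700, (E,nl_idx)→23600, (B,nl)→100250 …(+1); best=4800 via (E,hash)
  {ACD}: card=800; try (C,hash)→3320, (D,hash)→3720, (C,merge)→6320, (D,nl_idx)→7800, (D,merge)→11420, (C,nl)→41520 …(+1); best=3320 via (C,hash)
  {ABC}: card=8000; try (B,hash)→10200, (A,hash)→10400, (B,merge)→15000, (A,merge)→17200, (B,nl)→322200, (A,nl)→402200; best=10200 via (B,hash)
  {BCE}: card=50000; try (E,hash)→7200, (E,merge)→15450, (C,hash)→26200, (E,nl_idx)→60200, (E,nl)→252200, (C,merge)→325600 …(+1); best=7200 via (E,hash)
  {ABCD}: card=8000; try (B,hash)→11320, (B,merge)→16120, (D,hash)→18920, (D,nl_idx)→66200, (D,merge)→122620, (B,nl)→323320 …(+1); best=11320 via (B,hash)
  {ABCE}: card=400000; try (E,hash)→22200, (A,hash)→64400, (E,merge)→124450, (E,nl_idx)→474200, (A,merge)→861200, (E,nl)→2010200 …(+1); best=22200 via (E,hash)
  {ABCDE}: card=400000; try (E,hash)→23320, (E,merge)→125570, (D,hash)→422920, (E,nl_idx)→475320, (E,nl)→2011320, (D,nl_idx)→2822200 …(+2); best=23320 via (E,hash)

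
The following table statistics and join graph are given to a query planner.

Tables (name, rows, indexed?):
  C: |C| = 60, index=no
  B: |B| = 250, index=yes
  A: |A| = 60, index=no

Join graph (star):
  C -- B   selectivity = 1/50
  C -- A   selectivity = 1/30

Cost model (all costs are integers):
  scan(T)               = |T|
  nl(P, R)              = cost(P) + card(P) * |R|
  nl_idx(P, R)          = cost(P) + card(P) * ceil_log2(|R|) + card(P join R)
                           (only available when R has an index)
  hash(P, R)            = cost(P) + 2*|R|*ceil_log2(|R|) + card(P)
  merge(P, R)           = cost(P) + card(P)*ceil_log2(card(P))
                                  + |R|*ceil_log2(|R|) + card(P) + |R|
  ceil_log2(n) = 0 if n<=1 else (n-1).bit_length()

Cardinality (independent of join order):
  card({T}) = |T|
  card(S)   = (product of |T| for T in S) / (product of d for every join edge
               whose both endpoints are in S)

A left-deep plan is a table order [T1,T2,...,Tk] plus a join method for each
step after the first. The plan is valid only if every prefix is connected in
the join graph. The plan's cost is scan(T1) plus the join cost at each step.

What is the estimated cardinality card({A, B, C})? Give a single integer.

600

Tables in S: A(60), B(250), C(60)
Edges inside S: C-B(d=50), C-A(d=30)
numerator = 60 * 250 * 60 = 900000
denominator = 50 * 30 = 1500
card(S) = 900000 / 1500 = 600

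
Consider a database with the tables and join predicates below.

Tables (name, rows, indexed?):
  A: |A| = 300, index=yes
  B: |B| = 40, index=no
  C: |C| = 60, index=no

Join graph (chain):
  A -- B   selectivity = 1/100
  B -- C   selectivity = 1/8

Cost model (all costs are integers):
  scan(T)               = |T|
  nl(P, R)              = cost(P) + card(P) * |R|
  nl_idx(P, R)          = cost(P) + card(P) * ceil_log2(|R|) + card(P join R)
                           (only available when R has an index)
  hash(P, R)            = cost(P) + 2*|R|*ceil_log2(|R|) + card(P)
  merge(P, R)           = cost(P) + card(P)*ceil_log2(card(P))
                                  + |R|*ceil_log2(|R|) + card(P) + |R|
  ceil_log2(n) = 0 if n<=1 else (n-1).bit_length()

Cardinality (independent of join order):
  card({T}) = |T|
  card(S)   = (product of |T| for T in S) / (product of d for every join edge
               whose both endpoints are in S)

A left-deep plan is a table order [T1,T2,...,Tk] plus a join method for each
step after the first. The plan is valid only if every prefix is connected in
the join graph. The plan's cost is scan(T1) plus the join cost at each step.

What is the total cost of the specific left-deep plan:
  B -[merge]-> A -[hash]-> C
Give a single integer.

step 1: scan B: cost=40, card=40
step 2: join A via merge
    card(P join A) = 40*300/(100) = 120
    cost = 40 + 40*6 + 300*9 + 40 + 300 = 3320
step 3: join C via hash
    card(P join C) = 120*60/(8) = 900
    cost = 3320 + 2*60*6 + 120 = 4160

4160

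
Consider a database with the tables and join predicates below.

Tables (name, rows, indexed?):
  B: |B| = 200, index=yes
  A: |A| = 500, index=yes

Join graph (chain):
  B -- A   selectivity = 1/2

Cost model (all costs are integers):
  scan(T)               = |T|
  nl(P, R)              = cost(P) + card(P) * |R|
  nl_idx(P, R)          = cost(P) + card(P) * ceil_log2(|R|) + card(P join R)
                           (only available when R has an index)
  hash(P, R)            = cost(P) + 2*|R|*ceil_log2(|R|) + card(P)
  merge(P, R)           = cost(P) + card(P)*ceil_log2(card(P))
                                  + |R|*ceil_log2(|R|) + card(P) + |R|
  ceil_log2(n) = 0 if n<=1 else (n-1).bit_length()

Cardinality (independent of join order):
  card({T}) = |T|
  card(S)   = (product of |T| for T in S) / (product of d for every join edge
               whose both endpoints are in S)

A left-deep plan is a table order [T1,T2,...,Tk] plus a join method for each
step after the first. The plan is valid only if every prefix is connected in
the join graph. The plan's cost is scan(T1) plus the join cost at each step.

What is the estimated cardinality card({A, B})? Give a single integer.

Tables in S: A(500), B(200)
Edges inside S: B-A(d=2)
numerator = 500 * 200 = 100000
denominator = 2 = 2
card(S) = 100000 / 2 = 50000

50000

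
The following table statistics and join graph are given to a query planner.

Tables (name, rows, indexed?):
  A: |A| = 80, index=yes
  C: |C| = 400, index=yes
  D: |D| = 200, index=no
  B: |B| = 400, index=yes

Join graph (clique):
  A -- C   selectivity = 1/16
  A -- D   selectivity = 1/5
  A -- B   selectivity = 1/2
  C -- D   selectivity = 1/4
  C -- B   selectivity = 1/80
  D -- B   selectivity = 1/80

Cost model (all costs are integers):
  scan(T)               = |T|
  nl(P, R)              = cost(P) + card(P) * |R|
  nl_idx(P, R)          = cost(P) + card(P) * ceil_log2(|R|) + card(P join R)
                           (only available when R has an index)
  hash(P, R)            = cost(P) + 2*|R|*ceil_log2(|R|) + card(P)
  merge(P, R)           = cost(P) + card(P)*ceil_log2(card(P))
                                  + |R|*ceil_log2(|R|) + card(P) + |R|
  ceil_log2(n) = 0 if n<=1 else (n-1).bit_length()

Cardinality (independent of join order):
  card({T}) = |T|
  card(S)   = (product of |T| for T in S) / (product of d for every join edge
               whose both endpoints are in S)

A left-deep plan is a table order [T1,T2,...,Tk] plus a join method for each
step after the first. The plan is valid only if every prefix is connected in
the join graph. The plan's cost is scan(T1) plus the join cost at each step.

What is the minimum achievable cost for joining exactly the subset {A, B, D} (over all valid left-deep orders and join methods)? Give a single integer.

5120

Selinger DP over subsets of {A,B,D}:
  {A}: scan cost=80, card=80
  {D}: scan cost=200, card=200
  {B}: scan cost=400, card=400
  {AD}: card=3200; try (A,hash)→1520, (D,merge)→2520, (A,merge)→2640, (D,hash)→3360, (A,nl_idx)→4800, (D,nl)→16080 …(+1); best=1520 via (A,hash)
  {AB}: card=16000; try (A,hash)→1920, (B,merge)→4720, (A,merge)→5040, (B,hash)→7360, (B,nl_idx)→16800, (A,nl_idx)→19200 …(+2); best=1920 via (A,hash)
  {BD}: card=1000; try (B,nl_idx)→3000, (D,hash)→4000, (B,merge)→6000, (D,merge)→6200, (B,hash)→7600, (B,nl)→80200 …(+1); best=3000 via (B,nl_idx)
  {ABD}: card=8000; try (A,hash)→5120, (B,hash)→11920, (A,merge)→14640, (A,nl_idx)→18000, (D,hash)→21120, (B,nl_idx)→38320 …(+5); best=5120 via (A,hash)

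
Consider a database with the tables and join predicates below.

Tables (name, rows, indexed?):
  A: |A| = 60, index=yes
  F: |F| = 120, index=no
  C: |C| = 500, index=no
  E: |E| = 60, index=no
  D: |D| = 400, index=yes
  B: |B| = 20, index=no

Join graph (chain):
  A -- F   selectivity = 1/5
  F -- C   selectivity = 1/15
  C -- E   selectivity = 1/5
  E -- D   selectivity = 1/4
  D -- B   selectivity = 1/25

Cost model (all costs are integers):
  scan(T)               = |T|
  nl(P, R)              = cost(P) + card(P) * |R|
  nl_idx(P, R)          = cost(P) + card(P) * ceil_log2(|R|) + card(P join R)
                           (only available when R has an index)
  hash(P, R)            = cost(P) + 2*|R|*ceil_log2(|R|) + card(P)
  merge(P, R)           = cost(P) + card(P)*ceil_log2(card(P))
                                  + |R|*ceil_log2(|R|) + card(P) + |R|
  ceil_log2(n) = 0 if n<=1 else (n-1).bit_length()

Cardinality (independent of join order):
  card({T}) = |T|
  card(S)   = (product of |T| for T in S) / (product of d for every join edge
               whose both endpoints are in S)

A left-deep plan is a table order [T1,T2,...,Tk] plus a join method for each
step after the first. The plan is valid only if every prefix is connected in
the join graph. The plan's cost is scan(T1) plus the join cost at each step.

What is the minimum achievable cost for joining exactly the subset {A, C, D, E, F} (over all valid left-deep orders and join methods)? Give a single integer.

Selinger DP over subsets of {A,C,D,E,F}:
  {A}: scan cost=60, card=60
  {F}: scan cost=120, card=120
  {C}: scan cost=500, card=500
  {E}: scan cost=60, card=60
  {D}: scan cost=400, card=400
  {AF}: card=1440; try (A,hash)→960, (F,merge)→1440, (A,merge)→1500, (F,hash)→1800, (A,nl_idx)→2280, (F,nl)→7260 …(+1); best=960 via (A,hash)
  {CF}: card=4000; try (F,hash)→2680, (C,merge)→6080, (F,merge)→6460, (C,hash)→9240, (C,nl)→60120, (F,nl)→60500; best=2680 via (F,hash)
  {CE}: card=6000; try (E,hash)→1720, (C,merge)→5480, (E,merge)→5920, (C,hash)→9120, (C,nl)→30060, (E,nl)→30500; best=1720 via (E,hash)
  {DE}: card=6000; try (E,hash)→1520, (D,merge)→4480, (E,merge)→4820, (D,nl_idx)→6600, (D,hash)→7320, (D,nl)→24060 …(+1); best=1520 via (E,hash)
  {ACF}: card=48000; try (A,hash)→7400, (C,hash)→11400, (C,merge)→23240, (A,merge)→55100, (A,nl_idx)→74680, (A,nl)→242680 …(+1); best=7400 via (A,hash)
  {CEF}: card=48000; try (E,hash)→7400, (F,hash)→9400, (E,merge)→55100, (F,merge)→86680, (E,nl)→242680, (F,nl)→721720; best=7400 via (E,hash)
  {CDE}: card=600000; try (D,hash)→14920, (C,hash)→16520, (D,merge)→89720, (C,merge)→90520, (D,nl_idx)→655720, (D,nl)→2401720 …(+1); best=14920 via (D,hash)
  {ACEF}: card=576000; try (E,hash)→56120, (A,hash)→56120, (E,merge)→823820, (A,merge)→823820, (A,nl_idx)→871400, (E,nl)→2887400 …(+1); best=56120 via (E,hash)
  {CDEF}: card=4800000; try (D,hash)→62600, (F,hash)→616600, (D,merge)→827400, (D,nl_idx)→5239400, (F,merge)→12615880, (D,nl)→19207400 …(+1); best=62600 via (D,hash)
  {ACDEF}: card=57600000; try (D,hash)→639320, (A,hash)→4863320, (D,merge)→12156120, (D,nl_idx)→62840120, (A,nl_idx)→86462600, (A,merge)→115263020 …(+2); best=639320 via (D,hash)

639320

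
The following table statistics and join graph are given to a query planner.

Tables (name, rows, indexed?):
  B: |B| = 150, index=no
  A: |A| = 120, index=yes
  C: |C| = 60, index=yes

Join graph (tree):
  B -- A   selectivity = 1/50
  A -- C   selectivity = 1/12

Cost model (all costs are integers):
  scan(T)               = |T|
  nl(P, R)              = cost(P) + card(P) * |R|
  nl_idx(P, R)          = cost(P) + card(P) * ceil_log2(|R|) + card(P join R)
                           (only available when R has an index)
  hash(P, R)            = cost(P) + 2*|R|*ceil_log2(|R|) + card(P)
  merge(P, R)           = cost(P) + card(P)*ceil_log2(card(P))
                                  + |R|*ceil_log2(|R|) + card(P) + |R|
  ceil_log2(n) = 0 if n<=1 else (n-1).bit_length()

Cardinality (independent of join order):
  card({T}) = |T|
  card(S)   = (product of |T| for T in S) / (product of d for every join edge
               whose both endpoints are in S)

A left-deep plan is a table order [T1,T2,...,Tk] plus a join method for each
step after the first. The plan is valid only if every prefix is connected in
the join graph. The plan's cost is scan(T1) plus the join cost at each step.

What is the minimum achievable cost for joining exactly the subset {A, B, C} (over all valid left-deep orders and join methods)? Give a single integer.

2640

Selinger DP over subsets of {A,B,C}:
  {B}: scan cost=150, card=150
  {A}: scan cost=120, card=120
  {C}: scan cost=60, card=60
  {AB}: card=360; try (A,nl_idx)→1560, (A,hash)→1980, (B,merge)→2430, (A,merge)→2460, (B,hash)→2640, (B,nl)→18120 …(+1); best=1560 via (A,nl_idx)
  {AC}: card=600; try (C,hash)→960, (A,nl_idx)→1080, (C,nl_idx)→1440, (A,merge)→1440, (C,merge)→1500, (A,hash)→1800 …(+2); best=960 via (C,hash)
  {ABC}: card=1800; try (C,hash)→2640, (B,hash)→3960, (C,nl_idx)→5520, (C,merge)→5580, (B,merge)→8910, (C,nl)→23160 …(+1); best=2640 via (C,hash)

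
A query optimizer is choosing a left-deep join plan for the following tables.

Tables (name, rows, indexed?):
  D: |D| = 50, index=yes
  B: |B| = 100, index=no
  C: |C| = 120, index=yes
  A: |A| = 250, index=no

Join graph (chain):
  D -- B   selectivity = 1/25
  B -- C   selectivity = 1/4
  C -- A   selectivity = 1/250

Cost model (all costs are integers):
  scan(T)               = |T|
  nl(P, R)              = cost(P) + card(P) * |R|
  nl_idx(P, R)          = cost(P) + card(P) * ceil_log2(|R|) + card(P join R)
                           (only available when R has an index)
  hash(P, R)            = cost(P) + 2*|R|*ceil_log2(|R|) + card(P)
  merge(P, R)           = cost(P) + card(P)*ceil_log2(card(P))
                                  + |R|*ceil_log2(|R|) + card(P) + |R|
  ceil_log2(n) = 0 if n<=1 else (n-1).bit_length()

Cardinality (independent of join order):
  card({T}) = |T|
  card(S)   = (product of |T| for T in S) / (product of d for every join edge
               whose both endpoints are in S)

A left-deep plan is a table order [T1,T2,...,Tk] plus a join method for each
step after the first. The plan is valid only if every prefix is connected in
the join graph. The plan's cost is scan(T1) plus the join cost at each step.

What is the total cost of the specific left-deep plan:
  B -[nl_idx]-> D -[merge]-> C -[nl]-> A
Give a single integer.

1503660

step 1: scan B: cost=100, card=100
step 2: join D via nl_idx
    card(P join D) = 100*50/(25) = 200
    cost = 100 + 100*6 + 200 = 900
step 3: join C via merge
    card(P join C) = 200*120/(4) = 6000
    cost = 900 + 200*8 + 120*7 + 200 + 120 = 3660
step 4: join A via nl
    card(P join A) = 6000*250/(250) = 6000
    cost = 3660 + 6000*250 = 1503660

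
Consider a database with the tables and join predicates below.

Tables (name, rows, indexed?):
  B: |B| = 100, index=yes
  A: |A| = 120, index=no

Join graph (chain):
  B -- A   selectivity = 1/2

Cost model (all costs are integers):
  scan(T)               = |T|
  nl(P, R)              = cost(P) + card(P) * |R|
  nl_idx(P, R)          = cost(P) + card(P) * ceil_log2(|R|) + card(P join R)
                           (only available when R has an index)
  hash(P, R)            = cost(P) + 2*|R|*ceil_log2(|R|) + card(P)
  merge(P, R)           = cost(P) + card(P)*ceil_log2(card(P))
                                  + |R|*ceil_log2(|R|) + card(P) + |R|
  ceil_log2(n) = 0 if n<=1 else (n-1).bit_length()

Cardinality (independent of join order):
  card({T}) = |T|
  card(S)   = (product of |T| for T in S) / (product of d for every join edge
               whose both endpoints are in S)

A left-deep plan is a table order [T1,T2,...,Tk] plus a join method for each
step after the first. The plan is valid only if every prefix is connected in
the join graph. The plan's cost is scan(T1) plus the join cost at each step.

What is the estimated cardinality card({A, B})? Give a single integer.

6000

Tables in S: A(120), B(100)
Edges inside S: B-A(d=2)
numerator = 120 * 100 = 12000
denominator = 2 = 2
card(S) = 12000 / 2 = 6000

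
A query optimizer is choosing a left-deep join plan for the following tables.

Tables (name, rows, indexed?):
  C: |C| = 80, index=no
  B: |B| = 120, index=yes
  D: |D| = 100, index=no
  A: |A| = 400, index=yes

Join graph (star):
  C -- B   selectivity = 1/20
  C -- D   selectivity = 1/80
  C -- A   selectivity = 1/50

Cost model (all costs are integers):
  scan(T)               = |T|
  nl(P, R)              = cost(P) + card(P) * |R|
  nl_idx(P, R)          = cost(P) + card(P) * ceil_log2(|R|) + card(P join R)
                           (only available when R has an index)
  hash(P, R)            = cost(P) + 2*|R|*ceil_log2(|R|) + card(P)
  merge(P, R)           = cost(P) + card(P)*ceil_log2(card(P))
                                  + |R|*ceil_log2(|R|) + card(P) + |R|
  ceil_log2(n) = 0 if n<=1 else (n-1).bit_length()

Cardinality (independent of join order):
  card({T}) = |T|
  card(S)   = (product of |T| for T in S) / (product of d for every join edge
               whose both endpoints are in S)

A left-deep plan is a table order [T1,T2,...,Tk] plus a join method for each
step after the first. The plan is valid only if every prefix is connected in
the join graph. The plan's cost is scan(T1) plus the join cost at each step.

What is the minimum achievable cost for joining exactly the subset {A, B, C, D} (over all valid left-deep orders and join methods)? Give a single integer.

5500

Selinger DP over subsets of {A,B,C,D}:
  {C}: scan cost=80, card=80
  {B}: scan cost=120, card=120
  {D}: scan cost=100, card=100
  {A}: scan cost=400, card=400
  {BC}: card=480; try (B,nl_idx)→1120, (C,hash)→1360, (B,merge)→1680, (C,merge)→1720, (B,hash)→1840, (B,nl)→9680 …(+1); best=1120 via (B,nl_idx)
  {CD}: card=100; try (C,hash)→1320, (D,merge)→1520, (C,merge)→1540, (D,hash)→1560, (D,nl)→8080, (C,nl)→8100; best=1320 via (C,hash)
  {AC}: card=640; try (A,nl_idx)→1440, (C,hash)→1920, (A,merge)→4720, (C,merge)→5040, (A,hash)→7360, (A,nl)→32080 …(+1); best=1440 via (A,nl_idx)
  {BCD}: card=600; try (B,nl_idx)→2620, (D,hash)→3000, (B,merge)→3080, (B,hash)→3100, (D,merge)→6720, (B,nl)→13320 …(+1); best=2620 via (B,nl_idx)
  {ABC}: card=3840; try (B,hash)→3760, (A,hash)→8800, (A,nl_idx)→9280, (B,merge)→9440, (B,nl_idx)→9760, (A,merge)→9920 …(+2); best=3760 via (B,hash)
  {ACD}: card=800; try (A,nl_idx)→3020, (D,hash)→3480, (A,merge)→6120, (A,hash)→8620, (D,merge)→9280, (A,nl)→41320 …(+1); best=3020 via (A,nl_idx)
  {ABCD}: card=4800; try (B,hash)→5500, (D,hash)→9000, (A,hash)→10420, (B,merge)→12780, (A,nl_idx)→12820, (A,merge)→13220 …(+5); best=5500 via (B,hash)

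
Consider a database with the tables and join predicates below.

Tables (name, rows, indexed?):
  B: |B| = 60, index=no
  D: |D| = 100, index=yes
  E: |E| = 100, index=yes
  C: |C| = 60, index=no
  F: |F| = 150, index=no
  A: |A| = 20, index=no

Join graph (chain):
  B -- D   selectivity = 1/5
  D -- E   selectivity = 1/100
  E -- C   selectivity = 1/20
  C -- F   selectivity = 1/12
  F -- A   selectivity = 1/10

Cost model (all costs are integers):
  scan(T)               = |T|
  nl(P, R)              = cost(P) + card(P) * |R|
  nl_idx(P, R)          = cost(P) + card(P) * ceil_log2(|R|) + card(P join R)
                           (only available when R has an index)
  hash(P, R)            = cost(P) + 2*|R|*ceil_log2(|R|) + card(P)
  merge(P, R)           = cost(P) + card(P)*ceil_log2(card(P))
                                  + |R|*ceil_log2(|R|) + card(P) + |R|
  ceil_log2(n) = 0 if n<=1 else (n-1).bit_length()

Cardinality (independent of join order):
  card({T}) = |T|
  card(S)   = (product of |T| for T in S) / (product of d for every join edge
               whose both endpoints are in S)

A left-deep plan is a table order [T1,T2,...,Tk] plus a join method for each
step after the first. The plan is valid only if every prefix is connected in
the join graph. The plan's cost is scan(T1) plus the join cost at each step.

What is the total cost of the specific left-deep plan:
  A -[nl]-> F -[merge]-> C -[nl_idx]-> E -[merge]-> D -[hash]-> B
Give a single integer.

step 1: scan A: cost=20, card=20
step 2: join F via nl
    card(P join F) = 20*150/(10) = 300
    cost = 20 + 20*150 = 3020
step 3: join C via merge
    card(P join C) = 300*60/(12) = 1500
    cost = 3020 + 300*9 + 60*6 + 300 + 60 = 6440
step 4: join E via nl_idx
    card(P join E) = 1500*100/(20) = 7500
    cost = 6440 + 1500*7 + 7500 = 24440
step 5: join D via merge
    card(P join D) = 7500*100/(100) = 7500
    cost = 24440 + 7500*13 + 100*7 + 7500 + 100 = 130240
step 6: join B via hash
    card(P join B) = 7500*60/(5) = 90000
    cost = 130240 + 2*60*6 + 7500 = 138460

138460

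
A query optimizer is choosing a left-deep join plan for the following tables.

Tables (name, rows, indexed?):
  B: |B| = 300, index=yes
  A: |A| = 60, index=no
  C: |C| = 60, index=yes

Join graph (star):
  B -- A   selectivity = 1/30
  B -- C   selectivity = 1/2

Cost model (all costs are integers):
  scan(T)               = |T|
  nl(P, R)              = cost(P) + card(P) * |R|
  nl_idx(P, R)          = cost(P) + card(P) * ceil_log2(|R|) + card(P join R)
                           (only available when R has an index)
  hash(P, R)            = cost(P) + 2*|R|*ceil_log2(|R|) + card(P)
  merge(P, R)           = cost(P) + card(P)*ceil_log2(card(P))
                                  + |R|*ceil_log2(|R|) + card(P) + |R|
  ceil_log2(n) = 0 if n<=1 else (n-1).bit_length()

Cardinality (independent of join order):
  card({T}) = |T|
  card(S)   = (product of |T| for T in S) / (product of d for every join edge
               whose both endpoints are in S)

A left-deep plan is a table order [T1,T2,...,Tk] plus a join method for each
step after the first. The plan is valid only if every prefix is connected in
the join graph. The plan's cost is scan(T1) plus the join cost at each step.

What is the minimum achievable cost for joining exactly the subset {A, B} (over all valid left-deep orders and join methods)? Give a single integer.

Selinger DP over subsets of {A,B}:
  {B}: scan cost=300, card=300
  {A}: scan cost=60, card=60
  {AB}: card=600; try (B,nl_idx)→1200, (A,hash)→1320, (B,merge)→3480, (A,merge)→3720, (B,hash)→5520, (B,nl)→18060 …(+1); best=1200 via (B,nl_idx)

1200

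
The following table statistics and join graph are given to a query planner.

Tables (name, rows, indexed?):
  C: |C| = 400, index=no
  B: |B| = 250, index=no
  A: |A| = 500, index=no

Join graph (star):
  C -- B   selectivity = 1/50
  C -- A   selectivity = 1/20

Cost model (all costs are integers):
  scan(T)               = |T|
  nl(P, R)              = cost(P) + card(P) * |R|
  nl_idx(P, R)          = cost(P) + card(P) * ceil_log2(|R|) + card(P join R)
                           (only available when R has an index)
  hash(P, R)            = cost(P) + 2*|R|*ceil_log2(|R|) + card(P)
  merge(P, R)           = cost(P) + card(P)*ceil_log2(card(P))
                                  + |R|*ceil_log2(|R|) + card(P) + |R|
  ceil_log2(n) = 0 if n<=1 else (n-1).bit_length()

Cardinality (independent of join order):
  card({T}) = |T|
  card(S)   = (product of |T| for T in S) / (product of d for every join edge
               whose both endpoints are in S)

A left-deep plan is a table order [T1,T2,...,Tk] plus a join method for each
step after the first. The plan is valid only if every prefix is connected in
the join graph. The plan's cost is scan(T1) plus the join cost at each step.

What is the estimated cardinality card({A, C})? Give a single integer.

10000

Tables in S: A(500), C(400)
Edges inside S: C-A(d=20)
numerator = 500 * 400 = 200000
denominator = 20 = 20
card(S) = 200000 / 20 = 10000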